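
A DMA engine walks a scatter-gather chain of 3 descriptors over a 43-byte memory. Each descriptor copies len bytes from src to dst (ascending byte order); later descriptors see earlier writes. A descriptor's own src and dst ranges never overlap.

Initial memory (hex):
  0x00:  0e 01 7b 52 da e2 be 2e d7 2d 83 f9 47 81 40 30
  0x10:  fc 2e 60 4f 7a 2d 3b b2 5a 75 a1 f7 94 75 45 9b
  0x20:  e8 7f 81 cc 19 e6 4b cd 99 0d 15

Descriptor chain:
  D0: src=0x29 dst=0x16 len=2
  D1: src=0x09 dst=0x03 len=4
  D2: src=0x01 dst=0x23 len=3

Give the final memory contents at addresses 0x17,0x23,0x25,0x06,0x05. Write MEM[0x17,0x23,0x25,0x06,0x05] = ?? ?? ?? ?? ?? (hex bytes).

  after D0: wrote 2B at 0x16 = 0d15
  after D1: wrote 4B at 0x03 = 2d83f947
  after D2: wrote 3B at 0x23 = 017b2d
query mem[0x17]=0x15, mem[0x23]=0x01, mem[0x25]=0x2d, mem[0x06]=0x47, mem[0x05]=0xf9

MEM[0x17,0x23,0x25,0x06,0x05] = 15 01 2d 47 f9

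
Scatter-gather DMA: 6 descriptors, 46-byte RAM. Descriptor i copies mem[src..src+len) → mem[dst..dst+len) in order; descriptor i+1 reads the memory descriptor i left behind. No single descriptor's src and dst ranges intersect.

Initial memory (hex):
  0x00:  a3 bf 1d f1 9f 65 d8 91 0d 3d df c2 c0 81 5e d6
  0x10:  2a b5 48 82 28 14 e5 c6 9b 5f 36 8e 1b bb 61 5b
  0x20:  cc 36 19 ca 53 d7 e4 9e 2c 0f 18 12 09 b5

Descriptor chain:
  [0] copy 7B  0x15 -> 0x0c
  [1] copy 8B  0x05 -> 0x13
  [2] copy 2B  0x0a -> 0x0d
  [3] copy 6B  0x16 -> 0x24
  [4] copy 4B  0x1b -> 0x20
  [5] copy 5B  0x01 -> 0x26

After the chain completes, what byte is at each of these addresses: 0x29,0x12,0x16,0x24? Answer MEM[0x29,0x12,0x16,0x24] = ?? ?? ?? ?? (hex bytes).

MEM[0x29,0x12,0x16,0x24] = 9f 8e 0d 0d

[0] 0x15->0x0c len=7 : 14 e5 c6 9b 5f 36 8e
[1] 0x05->0x13 len=8 : 65 d8 91 0d 3d df c2 14
[2] 0x0a->0x0d len=2 : df c2
[3] 0x16->0x24 len=6 : 0d 3d df c2 14 8e
[4] 0x1b->0x20 len=4 : 8e 1b bb 61
[5] 0x01->0x26 len=5 : bf 1d f1 9f 65
query mem[0x29]=0x9f, mem[0x12]=0x8e, mem[0x16]=0x0d, mem[0x24]=0x0d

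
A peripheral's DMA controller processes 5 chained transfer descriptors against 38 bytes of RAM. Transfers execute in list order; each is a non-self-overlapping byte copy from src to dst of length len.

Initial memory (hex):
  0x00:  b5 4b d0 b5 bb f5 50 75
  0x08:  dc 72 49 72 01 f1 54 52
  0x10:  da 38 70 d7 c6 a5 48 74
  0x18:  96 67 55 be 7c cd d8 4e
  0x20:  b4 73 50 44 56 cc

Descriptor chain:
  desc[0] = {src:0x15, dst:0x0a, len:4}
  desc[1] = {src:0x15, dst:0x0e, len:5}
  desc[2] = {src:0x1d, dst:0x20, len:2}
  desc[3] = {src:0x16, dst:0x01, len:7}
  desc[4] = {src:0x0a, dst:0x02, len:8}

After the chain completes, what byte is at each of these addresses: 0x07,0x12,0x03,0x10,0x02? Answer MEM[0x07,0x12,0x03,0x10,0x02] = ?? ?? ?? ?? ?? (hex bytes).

MEM[0x07,0x12,0x03,0x10,0x02] = 48 67 48 74 a5

  after D0: wrote 4B at 0x0a = a5487496
  after D1: wrote 5B at 0x0e = a548749667
  after D2: wrote 2B at 0x20 = cdd8
  after D3: wrote 7B at 0x01 = 4874966755be7c
  after D4: wrote 8B at 0x02 = a5487496a5487496
query mem[0x07]=0x48, mem[0x12]=0x67, mem[0x03]=0x48, mem[0x10]=0x74, mem[0x02]=0xa5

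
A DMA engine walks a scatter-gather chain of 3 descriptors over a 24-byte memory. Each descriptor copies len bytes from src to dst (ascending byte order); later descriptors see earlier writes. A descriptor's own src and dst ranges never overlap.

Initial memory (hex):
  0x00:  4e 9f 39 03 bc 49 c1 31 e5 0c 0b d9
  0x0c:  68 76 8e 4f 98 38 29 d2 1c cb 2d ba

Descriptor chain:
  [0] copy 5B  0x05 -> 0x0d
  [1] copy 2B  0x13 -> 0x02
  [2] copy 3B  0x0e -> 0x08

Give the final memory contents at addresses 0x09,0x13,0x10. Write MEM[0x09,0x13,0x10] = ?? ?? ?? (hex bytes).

  after D0: wrote 5B at 0x0d = 49c131e50c
  after D1: wrote 2B at 0x02 = d21c
  after D2: wrote 3B at 0x08 = c131e5
query mem[0x09]=0x31, mem[0x13]=0xd2, mem[0x10]=0xe5

MEM[0x09,0x13,0x10] = 31 d2 e5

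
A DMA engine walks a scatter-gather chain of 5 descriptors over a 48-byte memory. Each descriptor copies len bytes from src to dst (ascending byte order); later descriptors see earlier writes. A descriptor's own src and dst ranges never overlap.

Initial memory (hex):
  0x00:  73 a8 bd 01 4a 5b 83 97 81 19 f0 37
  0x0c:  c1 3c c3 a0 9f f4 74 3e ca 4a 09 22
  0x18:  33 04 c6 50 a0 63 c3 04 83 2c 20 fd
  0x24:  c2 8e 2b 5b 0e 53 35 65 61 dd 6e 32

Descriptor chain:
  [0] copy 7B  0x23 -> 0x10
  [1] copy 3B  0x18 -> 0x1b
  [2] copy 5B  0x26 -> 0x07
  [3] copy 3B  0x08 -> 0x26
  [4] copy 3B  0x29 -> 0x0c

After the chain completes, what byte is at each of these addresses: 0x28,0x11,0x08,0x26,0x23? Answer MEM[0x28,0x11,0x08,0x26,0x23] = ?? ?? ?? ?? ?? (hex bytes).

D0: mem[0x10..0x16] <- [fd c2 8e 2b 5b 0e 53]
D1: mem[0x1b..0x1d] <- [33 04 c6]
D2: mem[0x07..0x0b] <- [2b 5b 0e 53 35]
D3: mem[0x26..0x28] <- [5b 0e 53]
D4: mem[0x0c..0x0e] <- [53 35 65]
query mem[0x28]=0x53, mem[0x11]=0xc2, mem[0x08]=0x5b, mem[0x26]=0x5b, mem[0x23]=0xfd

MEM[0x28,0x11,0x08,0x26,0x23] = 53 c2 5b 5b fd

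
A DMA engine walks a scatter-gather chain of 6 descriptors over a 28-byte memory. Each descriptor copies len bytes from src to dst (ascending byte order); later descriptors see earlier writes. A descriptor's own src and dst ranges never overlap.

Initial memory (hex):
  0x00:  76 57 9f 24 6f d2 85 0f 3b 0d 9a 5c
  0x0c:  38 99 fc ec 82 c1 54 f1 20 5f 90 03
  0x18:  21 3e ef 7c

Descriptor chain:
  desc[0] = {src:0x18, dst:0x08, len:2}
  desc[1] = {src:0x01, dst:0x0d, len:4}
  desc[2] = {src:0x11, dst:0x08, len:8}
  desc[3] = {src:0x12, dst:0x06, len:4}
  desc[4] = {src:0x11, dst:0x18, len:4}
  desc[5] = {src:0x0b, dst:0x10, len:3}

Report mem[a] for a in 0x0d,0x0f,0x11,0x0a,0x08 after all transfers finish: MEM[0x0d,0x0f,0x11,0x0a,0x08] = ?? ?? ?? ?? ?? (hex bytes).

  after D0: wrote 2B at 0x08 = 213e
  after D1: wrote 4B at 0x0d = 579f246f
  after D2: wrote 8B at 0x08 = c154f1205f900321
  after D3: wrote 4B at 0x06 = 54f1205f
  after D4: wrote 4B at 0x18 = c154f120
  after D5: wrote 3B at 0x10 = 205f90
query mem[0x0d]=0x90, mem[0x0f]=0x21, mem[0x11]=0x5f, mem[0x0a]=0xf1, mem[0x08]=0x20

MEM[0x0d,0x0f,0x11,0x0a,0x08] = 90 21 5f f1 20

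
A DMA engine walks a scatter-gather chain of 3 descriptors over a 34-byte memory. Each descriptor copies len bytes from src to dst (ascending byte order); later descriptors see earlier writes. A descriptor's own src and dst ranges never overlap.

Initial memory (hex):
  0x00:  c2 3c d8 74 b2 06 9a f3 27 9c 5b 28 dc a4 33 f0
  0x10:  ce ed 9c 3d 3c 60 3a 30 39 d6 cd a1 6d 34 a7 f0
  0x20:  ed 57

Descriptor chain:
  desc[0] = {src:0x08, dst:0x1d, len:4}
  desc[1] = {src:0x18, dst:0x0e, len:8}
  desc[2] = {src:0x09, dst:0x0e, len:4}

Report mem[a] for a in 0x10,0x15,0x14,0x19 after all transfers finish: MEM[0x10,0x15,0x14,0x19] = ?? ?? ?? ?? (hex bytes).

MEM[0x10,0x15,0x14,0x19] = 28 5b 9c d6

#0 dst[0x1d+4] := {0x27,0x9c,0x5b,0x28}
#1 dst[0x0e+8] := {0x39,0xd6,0xcd,0xa1,0x6d,0x27,0x9c,0x5b}
#2 dst[0x0e+4] := {0x9c,0x5b,0x28,0xdc}
query mem[0x10]=0x28, mem[0x15]=0x5b, mem[0x14]=0x9c, mem[0x19]=0xd6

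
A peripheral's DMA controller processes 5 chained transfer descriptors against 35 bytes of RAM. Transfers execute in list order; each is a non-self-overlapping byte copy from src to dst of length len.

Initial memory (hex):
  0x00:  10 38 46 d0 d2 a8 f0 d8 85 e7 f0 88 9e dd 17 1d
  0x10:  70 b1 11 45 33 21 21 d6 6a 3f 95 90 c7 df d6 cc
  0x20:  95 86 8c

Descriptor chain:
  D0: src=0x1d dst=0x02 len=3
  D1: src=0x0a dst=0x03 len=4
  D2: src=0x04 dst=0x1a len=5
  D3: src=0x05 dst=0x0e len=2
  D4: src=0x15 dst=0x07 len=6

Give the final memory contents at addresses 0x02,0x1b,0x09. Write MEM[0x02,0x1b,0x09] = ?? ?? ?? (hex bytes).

MEM[0x02,0x1b,0x09] = df 9e d6

  after D0: wrote 3B at 0x02 = dfd6cc
  after D1: wrote 4B at 0x03 = f0889edd
  after D2: wrote 5B at 0x1a = 889eddd885
  after D3: wrote 2B at 0x0e = 9edd
  after D4: wrote 6B at 0x07 = 2121d66a3f88
query mem[0x02]=0xdf, mem[0x1b]=0x9e, mem[0x09]=0xd6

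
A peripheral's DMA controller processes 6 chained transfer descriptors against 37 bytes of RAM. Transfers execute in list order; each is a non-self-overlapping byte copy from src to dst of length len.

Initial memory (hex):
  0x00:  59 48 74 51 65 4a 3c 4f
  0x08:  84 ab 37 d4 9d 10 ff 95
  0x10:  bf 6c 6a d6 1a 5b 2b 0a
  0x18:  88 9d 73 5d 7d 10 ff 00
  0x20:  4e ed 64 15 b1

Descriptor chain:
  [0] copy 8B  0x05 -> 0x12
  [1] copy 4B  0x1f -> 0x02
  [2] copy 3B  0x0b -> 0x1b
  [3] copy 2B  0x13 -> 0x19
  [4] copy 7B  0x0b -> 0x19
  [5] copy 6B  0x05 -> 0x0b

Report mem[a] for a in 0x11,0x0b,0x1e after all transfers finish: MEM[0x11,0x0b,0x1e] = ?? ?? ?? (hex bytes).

MEM[0x11,0x0b,0x1e] = 6c 64 bf

[0] 0x05->0x12 len=8 : 4a 3c 4f 84 ab 37 d4 9d
[1] 0x1f->0x02 len=4 : 00 4e ed 64
[2] 0x0b->0x1b len=3 : d4 9d 10
[3] 0x13->0x19 len=2 : 3c 4f
[4] 0x0b->0x19 len=7 : d4 9d 10 ff 95 bf 6c
[5] 0x05->0x0b len=6 : 64 3c 4f 84 ab 37
query mem[0x11]=0x6c, mem[0x0b]=0x64, mem[0x1e]=0xbf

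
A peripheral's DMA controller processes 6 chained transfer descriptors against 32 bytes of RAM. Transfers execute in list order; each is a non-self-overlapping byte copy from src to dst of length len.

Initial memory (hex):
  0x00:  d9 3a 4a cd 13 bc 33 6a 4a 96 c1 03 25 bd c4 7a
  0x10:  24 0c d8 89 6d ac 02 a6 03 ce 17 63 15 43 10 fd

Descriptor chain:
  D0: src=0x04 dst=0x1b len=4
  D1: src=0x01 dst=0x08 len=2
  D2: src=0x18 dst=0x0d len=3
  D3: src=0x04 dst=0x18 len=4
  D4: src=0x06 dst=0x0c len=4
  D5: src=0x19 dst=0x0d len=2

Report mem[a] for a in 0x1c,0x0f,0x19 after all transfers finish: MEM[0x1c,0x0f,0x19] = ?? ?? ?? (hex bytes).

MEM[0x1c,0x0f,0x19] = bc 4a bc

[0] 0x04->0x1b len=4 : 13 bc 33 6a
[1] 0x01->0x08 len=2 : 3a 4a
[2] 0x18->0x0d len=3 : 03 ce 17
[3] 0x04->0x18 len=4 : 13 bc 33 6a
[4] 0x06->0x0c len=4 : 33 6a 3a 4a
[5] 0x19->0x0d len=2 : bc 33
query mem[0x1c]=0xbc, mem[0x0f]=0x4a, mem[0x19]=0xbc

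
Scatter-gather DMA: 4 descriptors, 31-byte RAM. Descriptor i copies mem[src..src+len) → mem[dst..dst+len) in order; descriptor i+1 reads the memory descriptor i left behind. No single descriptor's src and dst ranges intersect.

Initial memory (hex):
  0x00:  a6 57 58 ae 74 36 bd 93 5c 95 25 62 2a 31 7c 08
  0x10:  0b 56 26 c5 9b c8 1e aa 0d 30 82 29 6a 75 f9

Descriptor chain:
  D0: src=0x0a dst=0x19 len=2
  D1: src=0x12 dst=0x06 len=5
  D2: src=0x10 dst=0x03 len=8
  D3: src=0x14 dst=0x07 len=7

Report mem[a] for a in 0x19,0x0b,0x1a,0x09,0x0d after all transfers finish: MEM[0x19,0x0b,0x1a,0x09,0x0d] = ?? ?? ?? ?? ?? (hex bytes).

MEM[0x19,0x0b,0x1a,0x09,0x0d] = 25 0d 62 1e 62

[0] 0x0a->0x19 len=2 : 25 62
[1] 0x12->0x06 len=5 : 26 c5 9b c8 1e
[2] 0x10->0x03 len=8 : 0b 56 26 c5 9b c8 1e aa
[3] 0x14->0x07 len=7 : 9b c8 1e aa 0d 25 62
query mem[0x19]=0x25, mem[0x0b]=0x0d, mem[0x1a]=0x62, mem[0x09]=0x1e, mem[0x0d]=0x62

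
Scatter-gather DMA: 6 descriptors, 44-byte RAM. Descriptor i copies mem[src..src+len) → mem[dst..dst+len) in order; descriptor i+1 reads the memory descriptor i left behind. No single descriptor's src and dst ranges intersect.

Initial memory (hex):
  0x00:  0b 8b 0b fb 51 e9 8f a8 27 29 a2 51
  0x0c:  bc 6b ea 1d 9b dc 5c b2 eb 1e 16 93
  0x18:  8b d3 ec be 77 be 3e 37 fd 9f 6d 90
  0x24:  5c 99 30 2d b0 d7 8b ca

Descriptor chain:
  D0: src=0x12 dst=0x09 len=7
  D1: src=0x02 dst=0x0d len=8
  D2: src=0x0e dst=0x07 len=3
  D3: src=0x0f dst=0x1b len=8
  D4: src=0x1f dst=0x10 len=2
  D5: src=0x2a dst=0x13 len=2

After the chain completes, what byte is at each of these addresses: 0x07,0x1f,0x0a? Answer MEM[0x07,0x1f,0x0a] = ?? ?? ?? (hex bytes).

[0] 0x12->0x09 len=7 : 5c b2 eb 1e 16 93 8b
[1] 0x02->0x0d len=8 : 0b fb 51 e9 8f a8 27 5c
[2] 0x0e->0x07 len=3 : fb 51 e9
[3] 0x0f->0x1b len=8 : 51 e9 8f a8 27 5c 1e 16
[4] 0x1f->0x10 len=2 : 27 5c
[5] 0x2a->0x13 len=2 : 8b ca
query mem[0x07]=0xfb, mem[0x1f]=0x27, mem[0x0a]=0xb2

MEM[0x07,0x1f,0x0a] = fb 27 b2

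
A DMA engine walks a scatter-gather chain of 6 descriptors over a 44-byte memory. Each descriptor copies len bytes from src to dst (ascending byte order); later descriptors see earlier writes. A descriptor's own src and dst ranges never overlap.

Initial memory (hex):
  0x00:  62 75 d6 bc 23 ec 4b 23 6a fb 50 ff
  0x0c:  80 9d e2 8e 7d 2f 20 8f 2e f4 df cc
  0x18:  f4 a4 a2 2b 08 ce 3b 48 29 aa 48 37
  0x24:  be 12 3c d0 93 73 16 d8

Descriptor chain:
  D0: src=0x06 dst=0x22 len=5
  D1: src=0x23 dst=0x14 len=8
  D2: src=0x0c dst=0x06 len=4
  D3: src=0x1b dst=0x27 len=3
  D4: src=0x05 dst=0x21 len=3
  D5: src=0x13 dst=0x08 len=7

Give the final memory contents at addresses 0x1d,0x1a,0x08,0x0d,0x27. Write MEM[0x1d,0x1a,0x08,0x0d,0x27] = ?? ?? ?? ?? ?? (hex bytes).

#0 dst[0x22+5] := {0x4b,0x23,0x6a,0xfb,0x50}
#1 dst[0x14+8] := {0x23,0x6a,0xfb,0x50,0xd0,0x93,0x73,0x16}
#2 dst[0x06+4] := {0x80,0x9d,0xe2,0x8e}
#3 dst[0x27+3] := {0x16,0x08,0xce}
#4 dst[0x21+3] := {0xec,0x80,0x9d}
#5 dst[0x08+7] := {0x8f,0x23,0x6a,0xfb,0x50,0xd0,0x93}
query mem[0x1d]=0xce, mem[0x1a]=0x73, mem[0x08]=0x8f, mem[0x0d]=0xd0, mem[0x27]=0x16

MEM[0x1d,0x1a,0x08,0x0d,0x27] = ce 73 8f d0 16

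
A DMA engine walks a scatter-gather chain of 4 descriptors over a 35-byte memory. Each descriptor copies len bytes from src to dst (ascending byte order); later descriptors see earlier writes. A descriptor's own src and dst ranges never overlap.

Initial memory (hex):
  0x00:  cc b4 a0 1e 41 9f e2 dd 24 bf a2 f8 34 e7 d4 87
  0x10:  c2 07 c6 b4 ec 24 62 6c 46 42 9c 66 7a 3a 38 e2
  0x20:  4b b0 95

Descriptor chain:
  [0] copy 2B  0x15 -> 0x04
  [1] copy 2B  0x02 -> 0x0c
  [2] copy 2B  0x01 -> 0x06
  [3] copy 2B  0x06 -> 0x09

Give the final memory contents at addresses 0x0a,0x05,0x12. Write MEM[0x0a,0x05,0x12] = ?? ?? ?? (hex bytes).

MEM[0x0a,0x05,0x12] = a0 62 c6

[0] 0x15->0x04 len=2 : 24 62
[1] 0x02->0x0c len=2 : a0 1e
[2] 0x01->0x06 len=2 : b4 a0
[3] 0x06->0x09 len=2 : b4 a0
query mem[0x0a]=0xa0, mem[0x05]=0x62, mem[0x12]=0xc6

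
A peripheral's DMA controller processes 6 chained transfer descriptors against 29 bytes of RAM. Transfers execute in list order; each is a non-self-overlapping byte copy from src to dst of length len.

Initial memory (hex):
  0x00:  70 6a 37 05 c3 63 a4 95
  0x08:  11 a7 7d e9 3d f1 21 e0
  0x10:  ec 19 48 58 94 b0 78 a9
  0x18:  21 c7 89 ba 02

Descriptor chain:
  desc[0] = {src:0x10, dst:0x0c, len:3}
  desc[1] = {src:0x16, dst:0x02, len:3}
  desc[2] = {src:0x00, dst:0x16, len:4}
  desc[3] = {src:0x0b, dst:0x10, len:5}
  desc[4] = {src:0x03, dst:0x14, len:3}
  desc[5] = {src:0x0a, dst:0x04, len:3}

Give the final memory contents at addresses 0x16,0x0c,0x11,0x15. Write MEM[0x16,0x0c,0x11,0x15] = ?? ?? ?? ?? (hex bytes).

MEM[0x16,0x0c,0x11,0x15] = 63 ec ec 21

[0] 0x10->0x0c len=3 : ec 19 48
[1] 0x16->0x02 len=3 : 78 a9 21
[2] 0x00->0x16 len=4 : 70 6a 78 a9
[3] 0x0b->0x10 len=5 : e9 ec 19 48 e0
[4] 0x03->0x14 len=3 : a9 21 63
[5] 0x0a->0x04 len=3 : 7d e9 ec
query mem[0x16]=0x63, mem[0x0c]=0xec, mem[0x11]=0xec, mem[0x15]=0x21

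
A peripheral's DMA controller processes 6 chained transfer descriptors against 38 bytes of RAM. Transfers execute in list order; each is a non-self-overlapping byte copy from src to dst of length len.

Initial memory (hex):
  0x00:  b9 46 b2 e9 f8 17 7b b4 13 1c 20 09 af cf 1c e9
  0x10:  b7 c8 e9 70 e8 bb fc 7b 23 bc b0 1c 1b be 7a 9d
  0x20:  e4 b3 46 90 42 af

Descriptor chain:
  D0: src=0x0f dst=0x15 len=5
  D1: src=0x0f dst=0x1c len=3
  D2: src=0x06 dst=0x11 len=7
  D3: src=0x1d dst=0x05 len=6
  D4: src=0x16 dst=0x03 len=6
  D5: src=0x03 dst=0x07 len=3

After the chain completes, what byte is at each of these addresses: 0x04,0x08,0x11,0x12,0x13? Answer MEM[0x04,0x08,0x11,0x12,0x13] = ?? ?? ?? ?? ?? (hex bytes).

MEM[0x04,0x08,0x11,0x12,0x13] = af af 7b b4 13

[0] 0x0f->0x15 len=5 : e9 b7 c8 e9 70
[1] 0x0f->0x1c len=3 : e9 b7 c8
[2] 0x06->0x11 len=7 : 7b b4 13 1c 20 09 af
[3] 0x1d->0x05 len=6 : b7 c8 9d e4 b3 46
[4] 0x16->0x03 len=6 : 09 af e9 70 b0 1c
[5] 0x03->0x07 len=3 : 09 af e9
query mem[0x04]=0xaf, mem[0x08]=0xaf, mem[0x11]=0x7b, mem[0x12]=0xb4, mem[0x13]=0x13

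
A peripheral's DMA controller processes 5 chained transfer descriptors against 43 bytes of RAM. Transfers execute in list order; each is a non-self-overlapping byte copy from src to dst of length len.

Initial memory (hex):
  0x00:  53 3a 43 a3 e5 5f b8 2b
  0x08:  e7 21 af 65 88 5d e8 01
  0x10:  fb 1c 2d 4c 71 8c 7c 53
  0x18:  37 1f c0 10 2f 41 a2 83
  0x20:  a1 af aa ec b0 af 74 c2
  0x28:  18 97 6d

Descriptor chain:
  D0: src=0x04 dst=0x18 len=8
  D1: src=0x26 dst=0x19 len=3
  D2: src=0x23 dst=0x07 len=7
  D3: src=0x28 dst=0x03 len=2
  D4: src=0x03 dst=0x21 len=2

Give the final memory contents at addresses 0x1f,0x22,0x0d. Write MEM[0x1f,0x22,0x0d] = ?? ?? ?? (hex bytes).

[0] 0x04->0x18 len=8 : e5 5f b8 2b e7 21 af 65
[1] 0x26->0x19 len=3 : 74 c2 18
[2] 0x23->0x07 len=7 : ec b0 af 74 c2 18 97
[3] 0x28->0x03 len=2 : 18 97
[4] 0x03->0x21 len=2 : 18 97
query mem[0x1f]=0x65, mem[0x22]=0x97, mem[0x0d]=0x97

MEM[0x1f,0x22,0x0d] = 65 97 97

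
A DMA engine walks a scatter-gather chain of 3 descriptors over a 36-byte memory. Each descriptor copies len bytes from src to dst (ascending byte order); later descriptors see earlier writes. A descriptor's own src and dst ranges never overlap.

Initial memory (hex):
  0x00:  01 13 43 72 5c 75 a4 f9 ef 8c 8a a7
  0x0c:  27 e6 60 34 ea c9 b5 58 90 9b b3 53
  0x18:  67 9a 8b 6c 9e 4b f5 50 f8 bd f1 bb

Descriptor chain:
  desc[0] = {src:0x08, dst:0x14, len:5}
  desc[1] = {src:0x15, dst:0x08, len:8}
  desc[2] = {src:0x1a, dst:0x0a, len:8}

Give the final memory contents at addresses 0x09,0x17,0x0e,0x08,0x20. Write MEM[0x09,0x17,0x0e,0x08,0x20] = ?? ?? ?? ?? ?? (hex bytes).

D0: mem[0x14..0x18] <- [ef 8c 8a a7 27]
D1: mem[0x08..0x0f] <- [8c 8a a7 27 9a 8b 6c 9e]
D2: mem[0x0a..0x11] <- [8b 6c 9e 4b f5 50 f8 bd]
query mem[0x09]=0x8a, mem[0x17]=0xa7, mem[0x0e]=0xf5, mem[0x08]=0x8c, mem[0x20]=0xf8

MEM[0x09,0x17,0x0e,0x08,0x20] = 8a a7 f5 8c f8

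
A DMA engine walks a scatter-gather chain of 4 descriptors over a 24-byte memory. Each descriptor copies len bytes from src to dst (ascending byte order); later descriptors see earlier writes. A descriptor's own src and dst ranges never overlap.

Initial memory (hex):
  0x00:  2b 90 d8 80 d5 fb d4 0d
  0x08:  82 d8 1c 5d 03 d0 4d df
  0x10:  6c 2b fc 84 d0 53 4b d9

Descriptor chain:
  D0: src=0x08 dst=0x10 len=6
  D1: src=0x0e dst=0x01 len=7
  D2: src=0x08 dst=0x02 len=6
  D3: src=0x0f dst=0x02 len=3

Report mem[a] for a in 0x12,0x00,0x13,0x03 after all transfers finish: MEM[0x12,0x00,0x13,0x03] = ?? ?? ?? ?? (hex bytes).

MEM[0x12,0x00,0x13,0x03] = 1c 2b 5d 82

  after D0: wrote 6B at 0x10 = 82d81c5d03d0
  after D1: wrote 7B at 0x01 = 4ddf82d81c5d03
  after D2: wrote 6B at 0x02 = 82d81c5d03d0
  after D3: wrote 3B at 0x02 = df82d8
query mem[0x12]=0x1c, mem[0x00]=0x2b, mem[0x13]=0x5d, mem[0x03]=0x82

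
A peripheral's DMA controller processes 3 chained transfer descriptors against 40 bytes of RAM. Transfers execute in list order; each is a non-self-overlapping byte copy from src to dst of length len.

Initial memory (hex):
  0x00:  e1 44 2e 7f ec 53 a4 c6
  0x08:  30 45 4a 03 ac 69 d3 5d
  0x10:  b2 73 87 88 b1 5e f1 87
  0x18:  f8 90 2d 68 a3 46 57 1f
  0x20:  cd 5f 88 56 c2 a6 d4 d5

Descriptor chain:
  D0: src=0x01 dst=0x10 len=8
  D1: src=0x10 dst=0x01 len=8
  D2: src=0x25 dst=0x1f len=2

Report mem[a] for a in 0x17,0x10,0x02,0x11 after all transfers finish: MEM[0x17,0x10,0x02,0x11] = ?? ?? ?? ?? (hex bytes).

MEM[0x17,0x10,0x02,0x11] = 30 44 2e 2e

#0 dst[0x10+8] := {0x44,0x2e,0x7f,0xec,0x53,0xa4,0xc6,0x30}
#1 dst[0x01+8] := {0x44,0x2e,0x7f,0xec,0x53,0xa4,0xc6,0x30}
#2 dst[0x1f+2] := {0xa6,0xd4}
query mem[0x17]=0x30, mem[0x10]=0x44, mem[0x02]=0x2e, mem[0x11]=0x2e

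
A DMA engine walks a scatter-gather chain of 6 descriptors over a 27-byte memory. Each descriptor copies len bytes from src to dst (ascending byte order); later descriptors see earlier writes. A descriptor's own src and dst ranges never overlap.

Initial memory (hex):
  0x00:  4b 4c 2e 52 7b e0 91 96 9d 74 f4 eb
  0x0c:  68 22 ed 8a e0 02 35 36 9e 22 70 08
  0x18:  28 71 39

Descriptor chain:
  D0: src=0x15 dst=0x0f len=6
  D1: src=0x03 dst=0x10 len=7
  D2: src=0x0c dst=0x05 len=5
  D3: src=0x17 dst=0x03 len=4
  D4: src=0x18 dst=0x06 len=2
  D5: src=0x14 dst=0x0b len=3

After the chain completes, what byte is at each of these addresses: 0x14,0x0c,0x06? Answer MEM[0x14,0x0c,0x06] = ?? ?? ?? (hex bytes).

MEM[0x14,0x0c,0x06] = 96 9d 28

D0: mem[0x0f..0x14] <- [22 70 08 28 71 39]
D1: mem[0x10..0x16] <- [52 7b e0 91 96 9d 74]
D2: mem[0x05..0x09] <- [68 22 ed 22 52]
D3: mem[0x03..0x06] <- [08 28 71 39]
D4: mem[0x06..0x07] <- [28 71]
D5: mem[0x0b..0x0d] <- [96 9d 74]
query mem[0x14]=0x96, mem[0x0c]=0x9d, mem[0x06]=0x28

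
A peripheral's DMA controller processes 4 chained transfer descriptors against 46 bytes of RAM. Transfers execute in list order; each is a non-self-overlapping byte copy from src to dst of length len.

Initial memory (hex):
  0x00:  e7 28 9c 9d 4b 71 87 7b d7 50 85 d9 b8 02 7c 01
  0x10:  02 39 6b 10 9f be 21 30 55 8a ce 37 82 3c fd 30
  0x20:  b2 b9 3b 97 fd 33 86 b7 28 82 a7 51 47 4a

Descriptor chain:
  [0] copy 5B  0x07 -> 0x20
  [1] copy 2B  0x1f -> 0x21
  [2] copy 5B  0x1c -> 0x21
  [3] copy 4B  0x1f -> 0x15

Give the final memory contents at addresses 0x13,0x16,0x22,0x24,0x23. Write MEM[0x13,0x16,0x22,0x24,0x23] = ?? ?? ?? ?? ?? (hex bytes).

MEM[0x13,0x16,0x22,0x24,0x23] = 10 7b 3c 30 fd

#0 dst[0x20+5] := {0x7b,0xd7,0x50,0x85,0xd9}
#1 dst[0x21+2] := {0x30,0x7b}
#2 dst[0x21+5] := {0x82,0x3c,0xfd,0x30,0x7b}
#3 dst[0x15+4] := {0x30,0x7b,0x82,0x3c}
query mem[0x13]=0x10, mem[0x16]=0x7b, mem[0x22]=0x3c, mem[0x24]=0x30, mem[0x23]=0xfd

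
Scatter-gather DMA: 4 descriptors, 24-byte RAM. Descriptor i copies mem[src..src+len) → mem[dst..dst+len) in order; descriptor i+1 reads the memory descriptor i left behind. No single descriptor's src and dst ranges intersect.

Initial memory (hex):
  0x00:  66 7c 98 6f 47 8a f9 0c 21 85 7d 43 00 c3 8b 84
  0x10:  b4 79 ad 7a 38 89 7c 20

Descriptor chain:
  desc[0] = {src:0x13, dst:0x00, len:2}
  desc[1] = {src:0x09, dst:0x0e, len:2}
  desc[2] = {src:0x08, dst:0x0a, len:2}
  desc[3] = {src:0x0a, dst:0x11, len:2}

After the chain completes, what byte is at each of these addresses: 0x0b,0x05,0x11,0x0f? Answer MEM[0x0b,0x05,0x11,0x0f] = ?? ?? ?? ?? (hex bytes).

MEM[0x0b,0x05,0x11,0x0f] = 85 8a 21 7d

D0: mem[0x00..0x01] <- [7a 38]
D1: mem[0x0e..0x0f] <- [85 7d]
D2: mem[0x0a..0x0b] <- [21 85]
D3: mem[0x11..0x12] <- [21 85]
query mem[0x0b]=0x85, mem[0x05]=0x8a, mem[0x11]=0x21, mem[0x0f]=0x7d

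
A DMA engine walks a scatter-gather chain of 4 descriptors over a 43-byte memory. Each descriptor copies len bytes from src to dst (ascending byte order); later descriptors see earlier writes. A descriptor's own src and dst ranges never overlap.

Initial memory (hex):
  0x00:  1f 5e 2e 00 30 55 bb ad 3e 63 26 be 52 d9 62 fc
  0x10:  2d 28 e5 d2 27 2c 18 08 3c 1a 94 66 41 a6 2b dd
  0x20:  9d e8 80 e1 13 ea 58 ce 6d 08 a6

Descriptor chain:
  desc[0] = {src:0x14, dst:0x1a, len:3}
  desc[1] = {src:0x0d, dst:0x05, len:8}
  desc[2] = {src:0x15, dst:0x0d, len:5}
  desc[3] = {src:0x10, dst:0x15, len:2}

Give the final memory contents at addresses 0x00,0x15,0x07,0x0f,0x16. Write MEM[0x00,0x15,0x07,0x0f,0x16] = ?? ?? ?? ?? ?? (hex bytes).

MEM[0x00,0x15,0x07,0x0f,0x16] = 1f 3c fc 08 1a

#0 dst[0x1a+3] := {0x27,0x2c,0x18}
#1 dst[0x05+8] := {0xd9,0x62,0xfc,0x2d,0x28,0xe5,0xd2,0x27}
#2 dst[0x0d+5] := {0x2c,0x18,0x08,0x3c,0x1a}
#3 dst[0x15+2] := {0x3c,0x1a}
query mem[0x00]=0x1f, mem[0x15]=0x3c, mem[0x07]=0xfc, mem[0x0f]=0x08, mem[0x16]=0x1a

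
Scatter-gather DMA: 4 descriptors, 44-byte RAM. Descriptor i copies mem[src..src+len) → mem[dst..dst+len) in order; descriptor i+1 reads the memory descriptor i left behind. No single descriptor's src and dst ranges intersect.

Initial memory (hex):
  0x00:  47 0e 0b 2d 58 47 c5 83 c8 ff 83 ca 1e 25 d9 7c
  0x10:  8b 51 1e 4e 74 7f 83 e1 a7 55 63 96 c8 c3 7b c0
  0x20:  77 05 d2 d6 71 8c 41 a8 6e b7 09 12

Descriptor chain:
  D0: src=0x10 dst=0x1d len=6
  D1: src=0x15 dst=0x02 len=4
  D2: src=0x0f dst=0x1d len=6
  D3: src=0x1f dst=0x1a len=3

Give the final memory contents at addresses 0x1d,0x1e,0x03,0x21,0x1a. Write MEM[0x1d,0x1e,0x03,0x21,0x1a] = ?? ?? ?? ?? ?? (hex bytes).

MEM[0x1d,0x1e,0x03,0x21,0x1a] = 7c 8b 83 4e 51

[0] 0x10->0x1d len=6 : 8b 51 1e 4e 74 7f
[1] 0x15->0x02 len=4 : 7f 83 e1 a7
[2] 0x0f->0x1d len=6 : 7c 8b 51 1e 4e 74
[3] 0x1f->0x1a len=3 : 51 1e 4e
query mem[0x1d]=0x7c, mem[0x1e]=0x8b, mem[0x03]=0x83, mem[0x21]=0x4e, mem[0x1a]=0x51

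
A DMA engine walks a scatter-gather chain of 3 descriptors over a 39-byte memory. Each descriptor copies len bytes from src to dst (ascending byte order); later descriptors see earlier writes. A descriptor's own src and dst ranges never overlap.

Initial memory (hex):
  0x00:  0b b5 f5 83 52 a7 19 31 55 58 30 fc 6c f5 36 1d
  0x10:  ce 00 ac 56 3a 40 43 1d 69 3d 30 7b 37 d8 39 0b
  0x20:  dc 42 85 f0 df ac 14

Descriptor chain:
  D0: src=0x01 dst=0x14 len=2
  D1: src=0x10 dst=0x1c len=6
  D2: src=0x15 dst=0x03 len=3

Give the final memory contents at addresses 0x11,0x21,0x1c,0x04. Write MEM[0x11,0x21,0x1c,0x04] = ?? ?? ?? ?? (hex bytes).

MEM[0x11,0x21,0x1c,0x04] = 00 f5 ce 43

[0] 0x01->0x14 len=2 : b5 f5
[1] 0x10->0x1c len=6 : ce 00 ac 56 b5 f5
[2] 0x15->0x03 len=3 : f5 43 1d
query mem[0x11]=0x00, mem[0x21]=0xf5, mem[0x1c]=0xce, mem[0x04]=0x43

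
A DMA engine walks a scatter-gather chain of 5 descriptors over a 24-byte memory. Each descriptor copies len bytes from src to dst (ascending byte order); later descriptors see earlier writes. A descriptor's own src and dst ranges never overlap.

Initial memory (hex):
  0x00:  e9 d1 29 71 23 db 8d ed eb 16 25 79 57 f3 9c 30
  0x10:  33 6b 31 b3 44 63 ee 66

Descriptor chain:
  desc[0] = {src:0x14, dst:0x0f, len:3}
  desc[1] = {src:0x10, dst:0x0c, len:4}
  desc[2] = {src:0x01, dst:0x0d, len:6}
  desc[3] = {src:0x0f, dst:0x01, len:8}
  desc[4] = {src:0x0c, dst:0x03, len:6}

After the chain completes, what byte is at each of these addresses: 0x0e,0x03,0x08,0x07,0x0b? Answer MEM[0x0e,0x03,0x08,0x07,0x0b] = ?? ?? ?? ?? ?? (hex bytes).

[0] 0x14->0x0f len=3 : 44 63 ee
[1] 0x10->0x0c len=4 : 63 ee 31 b3
[2] 0x01->0x0d len=6 : d1 29 71 23 db 8d
[3] 0x0f->0x01 len=8 : 71 23 db 8d b3 44 63 ee
[4] 0x0c->0x03 len=6 : 63 d1 29 71 23 db
query mem[0x0e]=0x29, mem[0x03]=0x63, mem[0x08]=0xdb, mem[0x07]=0x23, mem[0x0b]=0x79

MEM[0x0e,0x03,0x08,0x07,0x0b] = 29 63 db 23 79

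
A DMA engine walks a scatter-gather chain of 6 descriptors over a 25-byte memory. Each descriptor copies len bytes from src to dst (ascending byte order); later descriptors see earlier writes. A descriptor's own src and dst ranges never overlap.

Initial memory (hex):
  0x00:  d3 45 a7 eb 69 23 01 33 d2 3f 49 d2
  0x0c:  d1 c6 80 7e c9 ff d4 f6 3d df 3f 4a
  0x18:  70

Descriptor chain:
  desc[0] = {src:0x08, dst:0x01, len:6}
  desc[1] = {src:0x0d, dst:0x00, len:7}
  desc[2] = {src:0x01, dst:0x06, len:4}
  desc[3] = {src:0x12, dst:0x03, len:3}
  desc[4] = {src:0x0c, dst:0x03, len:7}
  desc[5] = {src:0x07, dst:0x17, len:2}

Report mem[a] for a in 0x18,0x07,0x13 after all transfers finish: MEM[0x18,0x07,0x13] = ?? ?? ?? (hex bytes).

MEM[0x18,0x07,0x13] = ff c9 f6

  after D0: wrote 6B at 0x01 = d23f49d2d1c6
  after D1: wrote 7B at 0x00 = c6807ec9ffd4f6
  after D2: wrote 4B at 0x06 = 807ec9ff
  after D3: wrote 3B at 0x03 = d4f63d
  after D4: wrote 7B at 0x03 = d1c6807ec9ffd4
  after D5: wrote 2B at 0x17 = c9ff
query mem[0x18]=0xff, mem[0x07]=0xc9, mem[0x13]=0xf6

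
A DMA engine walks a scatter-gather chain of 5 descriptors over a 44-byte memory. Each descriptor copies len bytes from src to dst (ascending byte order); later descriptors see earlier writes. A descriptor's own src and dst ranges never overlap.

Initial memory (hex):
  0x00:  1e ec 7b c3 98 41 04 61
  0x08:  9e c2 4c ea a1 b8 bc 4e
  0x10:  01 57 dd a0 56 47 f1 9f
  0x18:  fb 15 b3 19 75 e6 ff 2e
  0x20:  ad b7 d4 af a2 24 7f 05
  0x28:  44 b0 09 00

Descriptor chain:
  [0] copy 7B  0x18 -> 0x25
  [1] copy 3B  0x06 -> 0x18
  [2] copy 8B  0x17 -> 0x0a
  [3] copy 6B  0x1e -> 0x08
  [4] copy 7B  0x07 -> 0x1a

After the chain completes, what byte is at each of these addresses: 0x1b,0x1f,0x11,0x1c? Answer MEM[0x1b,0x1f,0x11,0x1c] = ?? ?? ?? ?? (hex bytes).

D0: mem[0x25..0x2b] <- [fb 15 b3 19 75 e6 ff]
D1: mem[0x18..0x1a] <- [04 61 9e]
D2: mem[0x0a..0x11] <- [9f 04 61 9e 19 75 e6 ff]
D3: mem[0x08..0x0d] <- [ff 2e ad b7 d4 af]
D4: mem[0x1a..0x20] <- [61 ff 2e ad b7 d4 af]
query mem[0x1b]=0xff, mem[0x1f]=0xd4, mem[0x11]=0xff, mem[0x1c]=0x2e

MEM[0x1b,0x1f,0x11,0x1c] = ff d4 ff 2e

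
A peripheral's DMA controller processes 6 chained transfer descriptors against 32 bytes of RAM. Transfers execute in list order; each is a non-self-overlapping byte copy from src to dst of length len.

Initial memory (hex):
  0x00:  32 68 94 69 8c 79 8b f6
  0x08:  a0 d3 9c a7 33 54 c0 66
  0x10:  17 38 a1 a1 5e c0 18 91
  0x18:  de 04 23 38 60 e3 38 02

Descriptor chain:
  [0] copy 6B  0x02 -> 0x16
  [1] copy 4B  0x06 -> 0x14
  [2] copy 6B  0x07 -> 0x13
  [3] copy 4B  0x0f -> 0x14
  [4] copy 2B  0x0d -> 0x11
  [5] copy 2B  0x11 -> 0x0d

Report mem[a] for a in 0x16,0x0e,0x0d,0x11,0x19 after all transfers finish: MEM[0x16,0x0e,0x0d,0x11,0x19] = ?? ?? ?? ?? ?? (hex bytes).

#0 dst[0x16+6] := {0x94,0x69,0x8c,0x79,0x8b,0xf6}
#1 dst[0x14+4] := {0x8b,0xf6,0xa0,0xd3}
#2 dst[0x13+6] := {0xf6,0xa0,0xd3,0x9c,0xa7,0x33}
#3 dst[0x14+4] := {0x66,0x17,0x38,0xa1}
#4 dst[0x11+2] := {0x54,0xc0}
#5 dst[0x0d+2] := {0x54,0xc0}
query mem[0x16]=0x38, mem[0x0e]=0xc0, mem[0x0d]=0x54, mem[0x11]=0x54, mem[0x19]=0x79

MEM[0x16,0x0e,0x0d,0x11,0x19] = 38 c0 54 54 79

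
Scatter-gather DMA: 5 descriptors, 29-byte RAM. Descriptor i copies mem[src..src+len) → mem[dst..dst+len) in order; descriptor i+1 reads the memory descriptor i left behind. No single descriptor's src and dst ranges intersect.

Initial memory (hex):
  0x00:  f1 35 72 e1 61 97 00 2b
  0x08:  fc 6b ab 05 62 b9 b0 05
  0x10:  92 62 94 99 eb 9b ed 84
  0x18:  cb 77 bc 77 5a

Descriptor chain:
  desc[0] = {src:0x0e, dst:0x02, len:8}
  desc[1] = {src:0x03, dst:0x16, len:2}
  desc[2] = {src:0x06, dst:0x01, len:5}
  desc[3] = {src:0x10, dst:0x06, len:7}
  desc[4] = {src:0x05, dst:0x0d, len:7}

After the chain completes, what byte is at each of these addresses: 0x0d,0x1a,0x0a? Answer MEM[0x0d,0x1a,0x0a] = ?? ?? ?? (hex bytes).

MEM[0x0d,0x1a,0x0a] = ab bc eb

[0] 0x0e->0x02 len=8 : b0 05 92 62 94 99 eb 9b
[1] 0x03->0x16 len=2 : 05 92
[2] 0x06->0x01 len=5 : 94 99 eb 9b ab
[3] 0x10->0x06 len=7 : 92 62 94 99 eb 9b 05
[4] 0x05->0x0d len=7 : ab 92 62 94 99 eb 9b
query mem[0x0d]=0xab, mem[0x1a]=0xbc, mem[0x0a]=0xeb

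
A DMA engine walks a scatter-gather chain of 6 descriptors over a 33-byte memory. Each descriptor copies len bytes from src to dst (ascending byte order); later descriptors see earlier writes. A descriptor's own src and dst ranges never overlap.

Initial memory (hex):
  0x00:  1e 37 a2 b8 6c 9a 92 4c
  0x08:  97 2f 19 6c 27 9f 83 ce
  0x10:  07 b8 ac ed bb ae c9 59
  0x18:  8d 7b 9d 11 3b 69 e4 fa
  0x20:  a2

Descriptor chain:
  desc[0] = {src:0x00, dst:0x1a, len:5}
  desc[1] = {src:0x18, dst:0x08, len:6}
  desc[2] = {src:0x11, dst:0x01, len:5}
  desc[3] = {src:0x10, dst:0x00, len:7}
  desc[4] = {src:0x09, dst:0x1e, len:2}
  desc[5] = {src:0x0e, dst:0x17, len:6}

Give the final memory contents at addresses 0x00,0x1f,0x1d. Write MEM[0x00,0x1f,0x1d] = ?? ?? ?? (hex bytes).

MEM[0x00,0x1f,0x1d] = 07 1e b8

  after D0: wrote 5B at 0x1a = 1e37a2b86c
  after D1: wrote 6B at 0x08 = 8d7b1e37a2b8
  after D2: wrote 5B at 0x01 = b8acedbbae
  after D3: wrote 7B at 0x00 = 07b8acedbbaec9
  after D4: wrote 2B at 0x1e = 7b1e
  after D5: wrote 6B at 0x17 = 83ce07b8aced
query mem[0x00]=0x07, mem[0x1f]=0x1e, mem[0x1d]=0xb8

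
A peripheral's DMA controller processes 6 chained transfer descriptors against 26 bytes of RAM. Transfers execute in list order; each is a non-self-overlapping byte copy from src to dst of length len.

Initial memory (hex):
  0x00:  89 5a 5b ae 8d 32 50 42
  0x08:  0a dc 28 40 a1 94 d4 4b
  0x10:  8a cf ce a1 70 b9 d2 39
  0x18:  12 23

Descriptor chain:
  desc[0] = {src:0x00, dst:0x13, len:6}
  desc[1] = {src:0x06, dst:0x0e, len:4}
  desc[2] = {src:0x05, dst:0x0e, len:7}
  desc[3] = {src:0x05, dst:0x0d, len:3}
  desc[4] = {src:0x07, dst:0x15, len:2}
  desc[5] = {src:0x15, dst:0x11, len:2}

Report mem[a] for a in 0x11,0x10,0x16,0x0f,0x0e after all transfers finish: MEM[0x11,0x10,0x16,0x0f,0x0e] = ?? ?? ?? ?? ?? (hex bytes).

#0 dst[0x13+6] := {0x89,0x5a,0x5b,0xae,0x8d,0x32}
#1 dst[0x0e+4] := {0x50,0x42,0x0a,0xdc}
#2 dst[0x0e+7] := {0x32,0x50,0x42,0x0a,0xdc,0x28,0x40}
#3 dst[0x0d+3] := {0x32,0x50,0x42}
#4 dst[0x15+2] := {0x42,0x0a}
#5 dst[0x11+2] := {0x42,0x0a}
query mem[0x11]=0x42, mem[0x10]=0x42, mem[0x16]=0x0a, mem[0x0f]=0x42, mem[0x0e]=0x50

MEM[0x11,0x10,0x16,0x0f,0x0e] = 42 42 0a 42 50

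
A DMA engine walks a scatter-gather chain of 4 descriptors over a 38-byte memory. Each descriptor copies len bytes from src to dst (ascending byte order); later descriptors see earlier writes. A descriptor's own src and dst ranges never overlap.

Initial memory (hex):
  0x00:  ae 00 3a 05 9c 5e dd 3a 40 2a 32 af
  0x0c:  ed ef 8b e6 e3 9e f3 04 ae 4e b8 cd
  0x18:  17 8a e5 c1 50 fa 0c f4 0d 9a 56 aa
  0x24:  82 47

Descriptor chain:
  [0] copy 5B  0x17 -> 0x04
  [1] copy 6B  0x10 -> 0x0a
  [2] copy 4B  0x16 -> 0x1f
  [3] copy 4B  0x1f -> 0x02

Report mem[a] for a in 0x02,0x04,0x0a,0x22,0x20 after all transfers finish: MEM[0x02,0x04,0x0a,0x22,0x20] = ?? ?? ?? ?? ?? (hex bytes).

[0] 0x17->0x04 len=5 : cd 17 8a e5 c1
[1] 0x10->0x0a len=6 : e3 9e f3 04 ae 4e
[2] 0x16->0x1f len=4 : b8 cd 17 8a
[3] 0x1f->0x02 len=4 : b8 cd 17 8a
query mem[0x02]=0xb8, mem[0x04]=0x17, mem[0x0a]=0xe3, mem[0x22]=0x8a, mem[0x20]=0xcd

MEM[0x02,0x04,0x0a,0x22,0x20] = b8 17 e3 8a cd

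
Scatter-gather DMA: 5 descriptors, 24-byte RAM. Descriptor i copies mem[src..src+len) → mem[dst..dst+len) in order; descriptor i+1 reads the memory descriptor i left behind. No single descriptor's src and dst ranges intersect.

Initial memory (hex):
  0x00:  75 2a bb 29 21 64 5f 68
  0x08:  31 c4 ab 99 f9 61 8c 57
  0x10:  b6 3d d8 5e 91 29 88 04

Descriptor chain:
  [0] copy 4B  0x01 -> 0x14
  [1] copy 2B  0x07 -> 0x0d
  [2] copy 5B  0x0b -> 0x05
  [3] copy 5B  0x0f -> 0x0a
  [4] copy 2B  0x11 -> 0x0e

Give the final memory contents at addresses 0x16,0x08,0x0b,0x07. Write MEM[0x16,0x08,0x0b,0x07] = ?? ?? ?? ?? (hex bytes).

MEM[0x16,0x08,0x0b,0x07] = 29 31 b6 68

  after D0: wrote 4B at 0x14 = 2abb2921
  after D1: wrote 2B at 0x0d = 6831
  after D2: wrote 5B at 0x05 = 99f9683157
  after D3: wrote 5B at 0x0a = 57b63dd85e
  after D4: wrote 2B at 0x0e = 3dd8
query mem[0x16]=0x29, mem[0x08]=0x31, mem[0x0b]=0xb6, mem[0x07]=0x68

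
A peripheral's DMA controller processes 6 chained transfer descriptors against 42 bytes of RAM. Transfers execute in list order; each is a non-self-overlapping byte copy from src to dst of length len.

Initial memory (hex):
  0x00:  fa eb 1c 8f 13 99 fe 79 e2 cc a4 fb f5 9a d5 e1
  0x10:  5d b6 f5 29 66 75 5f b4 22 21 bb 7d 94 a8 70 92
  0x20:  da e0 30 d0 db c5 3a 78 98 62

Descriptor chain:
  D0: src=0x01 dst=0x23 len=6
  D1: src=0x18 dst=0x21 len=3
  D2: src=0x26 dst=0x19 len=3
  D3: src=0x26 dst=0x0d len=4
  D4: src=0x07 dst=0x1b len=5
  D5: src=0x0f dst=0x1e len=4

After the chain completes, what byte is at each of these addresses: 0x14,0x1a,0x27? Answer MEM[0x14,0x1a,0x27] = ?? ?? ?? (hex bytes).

  after D0: wrote 6B at 0x23 = eb1c8f1399fe
  after D1: wrote 3B at 0x21 = 2221bb
  after D2: wrote 3B at 0x19 = 1399fe
  after D3: wrote 4B at 0x0d = 1399fe62
  after D4: wrote 5B at 0x1b = 79e2cca4fb
  after D5: wrote 4B at 0x1e = fe62b6f5
query mem[0x14]=0x66, mem[0x1a]=0x99, mem[0x27]=0x99

MEM[0x14,0x1a,0x27] = 66 99 99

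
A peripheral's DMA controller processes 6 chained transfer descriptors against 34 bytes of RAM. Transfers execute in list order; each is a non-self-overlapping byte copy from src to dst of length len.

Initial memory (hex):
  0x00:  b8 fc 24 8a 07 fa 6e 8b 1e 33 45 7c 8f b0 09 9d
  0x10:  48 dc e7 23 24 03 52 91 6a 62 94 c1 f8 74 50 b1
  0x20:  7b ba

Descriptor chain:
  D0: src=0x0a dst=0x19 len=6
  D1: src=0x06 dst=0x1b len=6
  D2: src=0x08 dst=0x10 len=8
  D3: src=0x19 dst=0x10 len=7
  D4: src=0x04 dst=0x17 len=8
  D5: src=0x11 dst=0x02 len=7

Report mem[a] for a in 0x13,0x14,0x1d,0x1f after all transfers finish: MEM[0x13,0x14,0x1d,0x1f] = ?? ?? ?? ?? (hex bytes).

  after D0: wrote 6B at 0x19 = 457c8fb0099d
  after D1: wrote 6B at 0x1b = 6e8b1e33457c
  after D2: wrote 8B at 0x10 = 1e33457c8fb0099d
  after D3: wrote 7B at 0x10 = 457c6e8b1e3345
  after D4: wrote 8B at 0x17 = 07fa6e8b1e33457c
  after D5: wrote 7B at 0x02 = 7c6e8b1e334507
query mem[0x13]=0x8b, mem[0x14]=0x1e, mem[0x1d]=0x45, mem[0x1f]=0x45

MEM[0x13,0x14,0x1d,0x1f] = 8b 1e 45 45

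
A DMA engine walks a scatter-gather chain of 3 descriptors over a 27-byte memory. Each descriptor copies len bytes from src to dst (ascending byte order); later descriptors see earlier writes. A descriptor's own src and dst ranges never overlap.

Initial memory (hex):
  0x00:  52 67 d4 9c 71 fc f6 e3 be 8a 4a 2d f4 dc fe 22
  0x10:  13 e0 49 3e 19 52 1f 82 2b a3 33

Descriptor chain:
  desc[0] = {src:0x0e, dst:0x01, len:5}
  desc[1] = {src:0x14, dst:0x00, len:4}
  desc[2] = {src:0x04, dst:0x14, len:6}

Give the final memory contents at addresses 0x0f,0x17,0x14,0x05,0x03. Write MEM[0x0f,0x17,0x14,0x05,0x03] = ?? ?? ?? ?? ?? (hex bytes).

  after D0: wrote 5B at 0x01 = fe2213e049
  after D1: wrote 4B at 0x00 = 19521f82
  after D2: wrote 6B at 0x14 = e049f6e3be8a
query mem[0x0f]=0x22, mem[0x17]=0xe3, mem[0x14]=0xe0, mem[0x05]=0x49, mem[0x03]=0x82

MEM[0x0f,0x17,0x14,0x05,0x03] = 22 e3 e0 49 82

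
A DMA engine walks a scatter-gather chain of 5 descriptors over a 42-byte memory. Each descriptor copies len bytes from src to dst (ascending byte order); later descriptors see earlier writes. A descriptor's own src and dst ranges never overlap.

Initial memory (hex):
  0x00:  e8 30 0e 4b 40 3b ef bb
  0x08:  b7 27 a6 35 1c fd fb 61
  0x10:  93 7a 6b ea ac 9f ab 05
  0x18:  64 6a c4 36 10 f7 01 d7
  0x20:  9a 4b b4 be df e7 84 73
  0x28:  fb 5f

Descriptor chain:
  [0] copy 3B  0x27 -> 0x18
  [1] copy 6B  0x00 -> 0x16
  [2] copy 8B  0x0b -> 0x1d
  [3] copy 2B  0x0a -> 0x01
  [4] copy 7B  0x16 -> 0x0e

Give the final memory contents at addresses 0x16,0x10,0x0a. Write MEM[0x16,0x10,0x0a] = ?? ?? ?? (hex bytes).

D0: mem[0x18..0x1a] <- [73 fb 5f]
D1: mem[0x16..0x1b] <- [e8 30 0e 4b 40 3b]
D2: mem[0x1d..0x24] <- [35 1c fd fb 61 93 7a 6b]
D3: mem[0x01..0x02] <- [a6 35]
D4: mem[0x0e..0x14] <- [e8 30 0e 4b 40 3b 10]
query mem[0x16]=0xe8, mem[0x10]=0x0e, mem[0x0a]=0xa6

MEM[0x16,0x10,0x0a] = e8 0e a6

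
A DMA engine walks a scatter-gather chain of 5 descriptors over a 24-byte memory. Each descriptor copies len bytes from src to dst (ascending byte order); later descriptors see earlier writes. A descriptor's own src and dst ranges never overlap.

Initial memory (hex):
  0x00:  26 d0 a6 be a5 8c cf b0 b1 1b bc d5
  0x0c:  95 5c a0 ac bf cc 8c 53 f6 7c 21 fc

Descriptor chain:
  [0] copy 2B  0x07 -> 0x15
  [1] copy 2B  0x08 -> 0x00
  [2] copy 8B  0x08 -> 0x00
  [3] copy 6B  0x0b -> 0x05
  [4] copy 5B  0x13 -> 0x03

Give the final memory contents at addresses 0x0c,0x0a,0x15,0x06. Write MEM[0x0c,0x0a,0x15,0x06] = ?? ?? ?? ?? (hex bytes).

MEM[0x0c,0x0a,0x15,0x06] = 95 bf b0 b1

D0: mem[0x15..0x16] <- [b0 b1]
D1: mem[0x00..0x01] <- [b1 1b]
D2: mem[0x00..0x07] <- [b1 1b bc d5 95 5c a0 ac]
D3: mem[0x05..0x0a] <- [d5 95 5c a0 ac bf]
D4: mem[0x03..0x07] <- [53 f6 b0 b1 fc]
query mem[0x0c]=0x95, mem[0x0a]=0xbf, mem[0x15]=0xb0, mem[0x06]=0xb1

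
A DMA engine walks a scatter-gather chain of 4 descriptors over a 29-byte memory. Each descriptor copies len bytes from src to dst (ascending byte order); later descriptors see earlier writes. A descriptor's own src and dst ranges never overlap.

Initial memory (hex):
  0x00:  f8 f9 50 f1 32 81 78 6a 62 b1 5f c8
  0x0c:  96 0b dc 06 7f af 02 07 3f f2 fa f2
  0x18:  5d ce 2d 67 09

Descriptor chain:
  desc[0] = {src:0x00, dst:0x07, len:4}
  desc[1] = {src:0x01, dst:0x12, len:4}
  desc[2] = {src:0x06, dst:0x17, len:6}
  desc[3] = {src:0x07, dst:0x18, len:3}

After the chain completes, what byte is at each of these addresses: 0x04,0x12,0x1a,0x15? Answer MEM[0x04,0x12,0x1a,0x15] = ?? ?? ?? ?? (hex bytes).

D0: mem[0x07..0x0a] <- [f8 f9 50 f1]
D1: mem[0x12..0x15] <- [f9 50 f1 32]
D2: mem[0x17..0x1c] <- [78 f8 f9 50 f1 c8]
D3: mem[0x18..0x1a] <- [f8 f9 50]
query mem[0x04]=0x32, mem[0x12]=0xf9, mem[0x1a]=0x50, mem[0x15]=0x32

MEM[0x04,0x12,0x1a,0x15] = 32 f9 50 32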